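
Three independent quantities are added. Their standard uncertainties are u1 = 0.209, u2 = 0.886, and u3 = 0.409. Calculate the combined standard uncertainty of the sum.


For a sum of independent quantities, uc = sqrt(u1^2 + u2^2 + u3^2).
uc = sqrt(0.209^2 + 0.886^2 + 0.409^2)
uc = sqrt(0.043681 + 0.784996 + 0.167281)
uc = 0.998

0.998


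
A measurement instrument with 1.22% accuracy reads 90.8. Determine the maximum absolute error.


Absolute error = (accuracy% / 100) * reading.
Error = (1.22 / 100) * 90.8
Error = 0.0122 * 90.8
Error = 1.1078

1.1078


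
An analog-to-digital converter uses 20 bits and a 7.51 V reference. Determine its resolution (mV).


The resolution (LSB) of an ADC is Vref / 2^n.
LSB = 7.51 / 2^20
LSB = 7.51 / 1048576
LSB = 7.16e-06 V = 0.00716209 mV

0.00716209 mV


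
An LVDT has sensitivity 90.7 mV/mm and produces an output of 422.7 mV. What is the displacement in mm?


Displacement = Vout / sensitivity.
d = 422.7 / 90.7
d = 4.66 mm

4.66 mm


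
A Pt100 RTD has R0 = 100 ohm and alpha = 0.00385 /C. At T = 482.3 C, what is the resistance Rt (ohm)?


The RTD equation: Rt = R0 * (1 + alpha * T).
Rt = 100 * (1 + 0.00385 * 482.3)
Rt = 100 * (1 + 1.856855)
Rt = 100 * 2.856855
Rt = 285.686 ohm

285.686 ohm


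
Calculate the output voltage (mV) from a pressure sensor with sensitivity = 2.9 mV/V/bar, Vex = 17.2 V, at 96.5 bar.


Output = sensitivity * Vex * P.
Vout = 2.9 * 17.2 * 96.5
Vout = 49.88 * 96.5
Vout = 4813.42 mV

4813.42 mV


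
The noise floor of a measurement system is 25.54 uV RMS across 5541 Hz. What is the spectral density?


Noise spectral density = Vrms / sqrt(BW).
NSD = 25.54 / sqrt(5541)
NSD = 25.54 / 74.4379
NSD = 0.3431 uV/sqrt(Hz)

0.3431 uV/sqrt(Hz)


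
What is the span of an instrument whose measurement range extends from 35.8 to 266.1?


Span = upper range - lower range.
Span = 266.1 - (35.8)
Span = 230.3

230.3


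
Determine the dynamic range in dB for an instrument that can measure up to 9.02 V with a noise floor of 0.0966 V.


Dynamic range = 20 * log10(Vmax / Vnoise).
DR = 20 * log10(9.02 / 0.0966)
DR = 20 * log10(93.37)
DR = 39.4 dB

39.4 dB


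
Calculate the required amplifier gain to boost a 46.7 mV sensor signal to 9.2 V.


Gain = Vout / Vin (converting to same units).
G = 9.2 V / 46.7 mV
G = 9200.0 mV / 46.7 mV
G = 197.0

197.0


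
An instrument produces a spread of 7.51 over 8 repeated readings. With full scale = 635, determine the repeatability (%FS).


Repeatability = (spread / full scale) * 100%.
R = (7.51 / 635) * 100
R = 1.183 %FS

1.183 %FS


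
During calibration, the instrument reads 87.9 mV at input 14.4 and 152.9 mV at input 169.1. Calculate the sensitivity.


Sensitivity = (y2 - y1) / (x2 - x1).
S = (152.9 - 87.9) / (169.1 - 14.4)
S = 65.0 / 154.7
S = 0.4202 mV/unit

0.4202 mV/unit


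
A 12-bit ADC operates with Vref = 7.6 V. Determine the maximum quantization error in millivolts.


The maximum quantization error is +/- LSB/2.
LSB = Vref / 2^n = 7.6 / 4096 = 0.00185547 V
Max error = LSB / 2 = 0.00185547 / 2 = 0.00092773 V
Max error = 0.9277 mV

0.9277 mV


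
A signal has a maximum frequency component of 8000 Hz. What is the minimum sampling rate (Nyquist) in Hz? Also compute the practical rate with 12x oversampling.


By Nyquist theorem, fs_min = 2 * fmax.
fs_min = 2 * 8000 = 16000 Hz
Practical rate = 12 * fs_min = 12 * 16000 = 192000 Hz

fs_min = 16000 Hz, fs_practical = 192000 Hz


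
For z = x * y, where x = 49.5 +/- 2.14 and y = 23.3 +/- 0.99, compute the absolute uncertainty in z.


For a product z = x*y, the relative uncertainty is:
uz/z = sqrt((ux/x)^2 + (uy/y)^2)
Relative uncertainties: ux/x = 2.14/49.5 = 0.043232
uy/y = 0.99/23.3 = 0.042489
z = 49.5 * 23.3 = 1153.4
uz = 1153.4 * sqrt(0.043232^2 + 0.042489^2) = 69.912

69.912


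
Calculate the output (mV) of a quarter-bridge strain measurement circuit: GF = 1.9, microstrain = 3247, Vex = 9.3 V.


Quarter bridge output: Vout = (GF * epsilon * Vex) / 4.
Vout = (1.9 * 3247e-6 * 9.3) / 4
Vout = 0.05737449 / 4 V
Vout = 0.01434362 V = 14.3436 mV

14.3436 mV


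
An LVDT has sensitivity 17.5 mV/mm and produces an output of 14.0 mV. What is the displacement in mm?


Displacement = Vout / sensitivity.
d = 14.0 / 17.5
d = 0.8 mm

0.8 mm


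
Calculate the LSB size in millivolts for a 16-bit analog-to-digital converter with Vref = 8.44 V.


The resolution (LSB) of an ADC is Vref / 2^n.
LSB = 8.44 / 2^16
LSB = 8.44 / 65536
LSB = 0.00012878 V = 0.12878418 mV

0.12878418 mV


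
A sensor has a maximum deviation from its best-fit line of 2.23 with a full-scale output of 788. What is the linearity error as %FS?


Linearity error = (max deviation / full scale) * 100%.
Linearity = (2.23 / 788) * 100
Linearity = 0.283 %FS

0.283 %FS


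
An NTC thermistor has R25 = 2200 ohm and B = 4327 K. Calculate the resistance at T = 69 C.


NTC thermistor equation: Rt = R25 * exp(B * (1/T - 1/T25)).
T in Kelvin: 342.15 K, T25 = 298.15 K
1/T - 1/T25 = 1/342.15 - 1/298.15 = -0.00043132
B * (1/T - 1/T25) = 4327 * -0.00043132 = -1.8663
Rt = 2200 * exp(-1.8663) = 340.3 ohm

340.3 ohm


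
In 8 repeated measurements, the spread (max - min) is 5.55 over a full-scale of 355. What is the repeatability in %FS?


Repeatability = (spread / full scale) * 100%.
R = (5.55 / 355) * 100
R = 1.563 %FS

1.563 %FS


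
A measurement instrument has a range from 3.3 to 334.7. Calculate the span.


Span = upper range - lower range.
Span = 334.7 - (3.3)
Span = 331.4

331.4


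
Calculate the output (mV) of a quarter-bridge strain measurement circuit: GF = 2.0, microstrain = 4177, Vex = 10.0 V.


Quarter bridge output: Vout = (GF * epsilon * Vex) / 4.
Vout = (2.0 * 4177e-6 * 10.0) / 4
Vout = 0.08354 / 4 V
Vout = 0.020885 V = 20.885 mV

20.885 mV


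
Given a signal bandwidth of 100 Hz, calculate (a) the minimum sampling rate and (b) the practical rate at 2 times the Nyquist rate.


By Nyquist theorem, fs_min = 2 * fmax.
fs_min = 2 * 100 = 200 Hz
Practical rate = 2 * fs_min = 2 * 200 = 400 Hz

fs_min = 200 Hz, fs_practical = 400 Hz


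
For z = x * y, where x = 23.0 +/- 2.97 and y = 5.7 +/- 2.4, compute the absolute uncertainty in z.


For a product z = x*y, the relative uncertainty is:
uz/z = sqrt((ux/x)^2 + (uy/y)^2)
Relative uncertainties: ux/x = 2.97/23.0 = 0.12913
uy/y = 2.4/5.7 = 0.421053
z = 23.0 * 5.7 = 131.1
uz = 131.1 * sqrt(0.12913^2 + 0.421053^2) = 57.738

57.738


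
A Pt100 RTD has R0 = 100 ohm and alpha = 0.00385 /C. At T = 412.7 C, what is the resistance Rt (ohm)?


The RTD equation: Rt = R0 * (1 + alpha * T).
Rt = 100 * (1 + 0.00385 * 412.7)
Rt = 100 * (1 + 1.588895)
Rt = 100 * 2.588895
Rt = 258.889 ohm

258.889 ohm


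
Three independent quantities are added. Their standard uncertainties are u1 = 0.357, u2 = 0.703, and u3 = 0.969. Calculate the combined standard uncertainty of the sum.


For a sum of independent quantities, uc = sqrt(u1^2 + u2^2 + u3^2).
uc = sqrt(0.357^2 + 0.703^2 + 0.969^2)
uc = sqrt(0.127449 + 0.494209 + 0.938961)
uc = 1.2492

1.2492


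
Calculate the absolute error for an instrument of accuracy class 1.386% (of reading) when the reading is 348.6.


Absolute error = (accuracy% / 100) * reading.
Error = (1.386 / 100) * 348.6
Error = 0.01386 * 348.6
Error = 4.8316

4.8316


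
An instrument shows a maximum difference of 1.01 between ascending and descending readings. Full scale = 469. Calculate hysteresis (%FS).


Hysteresis = (max difference / full scale) * 100%.
H = (1.01 / 469) * 100
H = 0.215 %FS

0.215 %FS


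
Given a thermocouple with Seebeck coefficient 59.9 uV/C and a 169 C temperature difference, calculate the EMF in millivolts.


The thermocouple output V = sensitivity * dT.
V = 59.9 uV/C * 169 C
V = 10123.1 uV
V = 10.123 mV

10.123 mV


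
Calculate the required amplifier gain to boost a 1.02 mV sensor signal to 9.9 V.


Gain = Vout / Vin (converting to same units).
G = 9.9 V / 1.02 mV
G = 9900.0 mV / 1.02 mV
G = 9705.88

9705.88


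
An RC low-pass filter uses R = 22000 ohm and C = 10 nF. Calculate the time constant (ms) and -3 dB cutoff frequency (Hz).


Time constant: tau = R * C.
tau = 22000 * 1.00e-08 = 0.00022 s
tau = 0.22 ms
Cutoff frequency: fc = 1 / (2*pi*R*C).
fc = 1 / (2*pi*0.00022) = 723.43 Hz

tau = 0.22 ms, fc = 723.43 Hz


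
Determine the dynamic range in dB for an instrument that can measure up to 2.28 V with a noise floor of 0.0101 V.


Dynamic range = 20 * log10(Vmax / Vnoise).
DR = 20 * log10(2.28 / 0.0101)
DR = 20 * log10(225.74)
DR = 47.07 dB

47.07 dB


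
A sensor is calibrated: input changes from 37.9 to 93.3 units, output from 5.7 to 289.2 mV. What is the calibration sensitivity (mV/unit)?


Sensitivity = (y2 - y1) / (x2 - x1).
S = (289.2 - 5.7) / (93.3 - 37.9)
S = 283.5 / 55.4
S = 5.1173 mV/unit

5.1173 mV/unit


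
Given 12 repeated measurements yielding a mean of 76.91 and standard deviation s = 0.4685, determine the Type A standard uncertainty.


The standard uncertainty for Type A evaluation is u = s / sqrt(n).
u = 0.4685 / sqrt(12)
u = 0.4685 / 3.4641
u = 0.1352

0.1352


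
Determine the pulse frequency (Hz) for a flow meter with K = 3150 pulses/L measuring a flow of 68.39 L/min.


Frequency = K * Q / 60 (converting L/min to L/s).
f = 3150 * 68.39 / 60
f = 215428.5 / 60
f = 3590.47 Hz

3590.47 Hz


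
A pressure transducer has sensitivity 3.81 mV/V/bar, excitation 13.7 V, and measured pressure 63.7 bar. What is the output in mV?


Output = sensitivity * Vex * P.
Vout = 3.81 * 13.7 * 63.7
Vout = 52.197 * 63.7
Vout = 3324.95 mV

3324.95 mV


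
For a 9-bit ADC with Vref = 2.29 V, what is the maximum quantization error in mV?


The maximum quantization error is +/- LSB/2.
LSB = Vref / 2^n = 2.29 / 512 = 0.00447266 V
Max error = LSB / 2 = 0.00447266 / 2 = 0.00223633 V
Max error = 2.2363 mV

2.2363 mV


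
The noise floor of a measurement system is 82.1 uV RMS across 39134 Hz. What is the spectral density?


Noise spectral density = Vrms / sqrt(BW).
NSD = 82.1 / sqrt(39134)
NSD = 82.1 / 197.8232
NSD = 0.415 uV/sqrt(Hz)

0.415 uV/sqrt(Hz)


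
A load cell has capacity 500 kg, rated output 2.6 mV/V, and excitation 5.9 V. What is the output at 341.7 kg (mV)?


Vout = rated_output * Vex * (load / capacity).
Vout = 2.6 * 5.9 * (341.7 / 500)
Vout = 2.6 * 5.9 * 0.6834
Vout = 10.483 mV

10.483 mV


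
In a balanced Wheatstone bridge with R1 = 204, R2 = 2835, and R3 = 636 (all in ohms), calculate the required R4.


At balance: R1*R4 = R2*R3, so R4 = R2*R3/R1.
R4 = 2835 * 636 / 204
R4 = 1803060 / 204
R4 = 8838.53 ohm

8838.53 ohm


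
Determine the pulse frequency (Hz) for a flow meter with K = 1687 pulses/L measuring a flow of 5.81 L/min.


Frequency = K * Q / 60 (converting L/min to L/s).
f = 1687 * 5.81 / 60
f = 9801.47 / 60
f = 163.36 Hz

163.36 Hz


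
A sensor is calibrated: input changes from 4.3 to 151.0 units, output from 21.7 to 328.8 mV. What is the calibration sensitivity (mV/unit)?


Sensitivity = (y2 - y1) / (x2 - x1).
S = (328.8 - 21.7) / (151.0 - 4.3)
S = 307.1 / 146.7
S = 2.0934 mV/unit

2.0934 mV/unit


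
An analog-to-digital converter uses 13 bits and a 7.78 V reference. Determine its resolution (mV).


The resolution (LSB) of an ADC is Vref / 2^n.
LSB = 7.78 / 2^13
LSB = 7.78 / 8192
LSB = 0.00094971 V = 0.94970703 mV

0.94970703 mV


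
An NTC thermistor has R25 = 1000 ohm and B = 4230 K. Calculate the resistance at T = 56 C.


NTC thermistor equation: Rt = R25 * exp(B * (1/T - 1/T25)).
T in Kelvin: 329.15 K, T25 = 298.15 K
1/T - 1/T25 = 1/329.15 - 1/298.15 = -0.00031589
B * (1/T - 1/T25) = 4230 * -0.00031589 = -1.3362
Rt = 1000 * exp(-1.3362) = 262.8 ohm

262.8 ohm


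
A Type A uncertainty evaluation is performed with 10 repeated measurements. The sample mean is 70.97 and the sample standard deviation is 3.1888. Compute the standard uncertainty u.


The standard uncertainty for Type A evaluation is u = s / sqrt(n).
u = 3.1888 / sqrt(10)
u = 3.1888 / 3.1623
u = 1.0084

1.0084


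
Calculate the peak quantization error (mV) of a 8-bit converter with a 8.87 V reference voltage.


The maximum quantization error is +/- LSB/2.
LSB = Vref / 2^n = 8.87 / 256 = 0.03464844 V
Max error = LSB / 2 = 0.03464844 / 2 = 0.01732422 V
Max error = 17.3242 mV

17.3242 mV


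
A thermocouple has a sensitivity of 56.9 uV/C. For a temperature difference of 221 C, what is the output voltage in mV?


The thermocouple output V = sensitivity * dT.
V = 56.9 uV/C * 221 C
V = 12574.9 uV
V = 12.575 mV

12.575 mV


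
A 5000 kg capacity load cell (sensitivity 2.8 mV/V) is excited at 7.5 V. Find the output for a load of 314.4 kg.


Vout = rated_output * Vex * (load / capacity).
Vout = 2.8 * 7.5 * (314.4 / 5000)
Vout = 2.8 * 7.5 * 0.06288
Vout = 1.32 mV

1.32 mV


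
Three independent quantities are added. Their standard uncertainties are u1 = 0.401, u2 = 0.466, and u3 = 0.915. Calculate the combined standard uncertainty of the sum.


For a sum of independent quantities, uc = sqrt(u1^2 + u2^2 + u3^2).
uc = sqrt(0.401^2 + 0.466^2 + 0.915^2)
uc = sqrt(0.160801 + 0.217156 + 0.837225)
uc = 1.1024

1.1024


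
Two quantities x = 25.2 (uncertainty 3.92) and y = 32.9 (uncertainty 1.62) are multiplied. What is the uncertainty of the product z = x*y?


For a product z = x*y, the relative uncertainty is:
uz/z = sqrt((ux/x)^2 + (uy/y)^2)
Relative uncertainties: ux/x = 3.92/25.2 = 0.155556
uy/y = 1.62/32.9 = 0.04924
z = 25.2 * 32.9 = 829.1
uz = 829.1 * sqrt(0.155556^2 + 0.04924^2) = 135.275

135.275


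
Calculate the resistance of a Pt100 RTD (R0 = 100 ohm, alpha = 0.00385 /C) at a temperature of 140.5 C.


The RTD equation: Rt = R0 * (1 + alpha * T).
Rt = 100 * (1 + 0.00385 * 140.5)
Rt = 100 * (1 + 0.540925)
Rt = 100 * 1.540925
Rt = 154.093 ohm

154.093 ohm


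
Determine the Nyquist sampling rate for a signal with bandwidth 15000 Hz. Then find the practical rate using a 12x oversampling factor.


By Nyquist theorem, fs_min = 2 * fmax.
fs_min = 2 * 15000 = 30000 Hz
Practical rate = 12 * fs_min = 12 * 30000 = 360000 Hz

fs_min = 30000 Hz, fs_practical = 360000 Hz


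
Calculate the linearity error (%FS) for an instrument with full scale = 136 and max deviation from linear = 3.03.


Linearity error = (max deviation / full scale) * 100%.
Linearity = (3.03 / 136) * 100
Linearity = 2.228 %FS

2.228 %FS


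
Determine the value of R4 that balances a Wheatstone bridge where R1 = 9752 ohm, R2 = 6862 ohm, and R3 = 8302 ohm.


At balance: R1*R4 = R2*R3, so R4 = R2*R3/R1.
R4 = 6862 * 8302 / 9752
R4 = 56968324 / 9752
R4 = 5841.71 ohm

5841.71 ohm


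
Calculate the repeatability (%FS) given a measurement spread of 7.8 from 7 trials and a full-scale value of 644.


Repeatability = (spread / full scale) * 100%.
R = (7.8 / 644) * 100
R = 1.211 %FS

1.211 %FS


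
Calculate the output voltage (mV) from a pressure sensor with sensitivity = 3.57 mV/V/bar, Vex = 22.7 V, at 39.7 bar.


Output = sensitivity * Vex * P.
Vout = 3.57 * 22.7 * 39.7
Vout = 81.039 * 39.7
Vout = 3217.25 mV

3217.25 mV


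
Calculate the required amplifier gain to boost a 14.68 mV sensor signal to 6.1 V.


Gain = Vout / Vin (converting to same units).
G = 6.1 V / 14.68 mV
G = 6100.0 mV / 14.68 mV
G = 415.53

415.53


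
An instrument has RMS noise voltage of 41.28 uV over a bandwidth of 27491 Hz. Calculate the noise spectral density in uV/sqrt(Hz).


Noise spectral density = Vrms / sqrt(BW).
NSD = 41.28 / sqrt(27491)
NSD = 41.28 / 165.8041
NSD = 0.249 uV/sqrt(Hz)

0.249 uV/sqrt(Hz)


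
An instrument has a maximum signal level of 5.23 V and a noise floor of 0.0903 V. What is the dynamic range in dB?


Dynamic range = 20 * log10(Vmax / Vnoise).
DR = 20 * log10(5.23 / 0.0903)
DR = 20 * log10(57.92)
DR = 35.26 dB

35.26 dB


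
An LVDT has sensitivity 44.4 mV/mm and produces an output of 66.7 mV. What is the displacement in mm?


Displacement = Vout / sensitivity.
d = 66.7 / 44.4
d = 1.502 mm

1.502 mm


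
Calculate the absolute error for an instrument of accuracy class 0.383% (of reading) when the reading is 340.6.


Absolute error = (accuracy% / 100) * reading.
Error = (0.383 / 100) * 340.6
Error = 0.00383 * 340.6
Error = 1.3045

1.3045


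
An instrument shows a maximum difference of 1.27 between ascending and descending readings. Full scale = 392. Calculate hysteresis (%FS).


Hysteresis = (max difference / full scale) * 100%.
H = (1.27 / 392) * 100
H = 0.324 %FS

0.324 %FS


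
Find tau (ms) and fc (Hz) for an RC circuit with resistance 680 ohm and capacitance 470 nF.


Time constant: tau = R * C.
tau = 680 * 4.70e-07 = 0.0003196 s
tau = 0.3196 ms
Cutoff frequency: fc = 1 / (2*pi*R*C).
fc = 1 / (2*pi*0.0003196) = 497.98 Hz

tau = 0.3196 ms, fc = 497.98 Hz


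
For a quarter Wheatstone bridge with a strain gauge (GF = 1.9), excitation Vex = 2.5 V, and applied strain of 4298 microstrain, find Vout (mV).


Quarter bridge output: Vout = (GF * epsilon * Vex) / 4.
Vout = (1.9 * 4298e-6 * 2.5) / 4
Vout = 0.0204155 / 4 V
Vout = 0.00510387 V = 5.1039 mV

5.1039 mV


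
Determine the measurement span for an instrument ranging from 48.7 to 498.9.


Span = upper range - lower range.
Span = 498.9 - (48.7)
Span = 450.2

450.2


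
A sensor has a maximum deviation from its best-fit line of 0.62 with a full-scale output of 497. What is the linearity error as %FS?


Linearity error = (max deviation / full scale) * 100%.
Linearity = (0.62 / 497) * 100
Linearity = 0.125 %FS

0.125 %FS


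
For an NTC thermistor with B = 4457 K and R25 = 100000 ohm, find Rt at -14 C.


NTC thermistor equation: Rt = R25 * exp(B * (1/T - 1/T25)).
T in Kelvin: 259.15 K, T25 = 298.15 K
1/T - 1/T25 = 1/259.15 - 1/298.15 = 0.00050475
B * (1/T - 1/T25) = 4457 * 0.00050475 = 2.2497
Rt = 100000 * exp(2.2497) = 948472.3 ohm

948472.3 ohm


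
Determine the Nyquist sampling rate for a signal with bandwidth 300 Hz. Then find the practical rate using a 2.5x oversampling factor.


By Nyquist theorem, fs_min = 2 * fmax.
fs_min = 2 * 300 = 600 Hz
Practical rate = 2.5 * fs_min = 2.5 * 600 = 1500 Hz

fs_min = 600 Hz, fs_practical = 1500 Hz


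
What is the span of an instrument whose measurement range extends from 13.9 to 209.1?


Span = upper range - lower range.
Span = 209.1 - (13.9)
Span = 195.2

195.2


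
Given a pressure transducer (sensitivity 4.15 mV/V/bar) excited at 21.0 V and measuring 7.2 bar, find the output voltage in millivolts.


Output = sensitivity * Vex * P.
Vout = 4.15 * 21.0 * 7.2
Vout = 87.15 * 7.2
Vout = 627.48 mV

627.48 mV


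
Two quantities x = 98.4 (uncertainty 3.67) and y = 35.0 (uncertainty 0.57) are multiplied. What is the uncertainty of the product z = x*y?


For a product z = x*y, the relative uncertainty is:
uz/z = sqrt((ux/x)^2 + (uy/y)^2)
Relative uncertainties: ux/x = 3.67/98.4 = 0.037297
uy/y = 0.57/35.0 = 0.016286
z = 98.4 * 35.0 = 3444.0
uz = 3444.0 * sqrt(0.037297^2 + 0.016286^2) = 140.162

140.162


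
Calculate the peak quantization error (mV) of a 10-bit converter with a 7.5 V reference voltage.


The maximum quantization error is +/- LSB/2.
LSB = Vref / 2^n = 7.5 / 1024 = 0.00732422 V
Max error = LSB / 2 = 0.00732422 / 2 = 0.00366211 V
Max error = 3.6621 mV

3.6621 mV


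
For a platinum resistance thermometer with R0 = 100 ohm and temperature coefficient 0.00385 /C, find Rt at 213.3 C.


The RTD equation: Rt = R0 * (1 + alpha * T).
Rt = 100 * (1 + 0.00385 * 213.3)
Rt = 100 * (1 + 0.821205)
Rt = 100 * 1.821205
Rt = 182.12 ohm

182.12 ohm


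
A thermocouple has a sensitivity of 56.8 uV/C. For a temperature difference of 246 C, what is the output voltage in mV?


The thermocouple output V = sensitivity * dT.
V = 56.8 uV/C * 246 C
V = 13972.8 uV
V = 13.973 mV

13.973 mV


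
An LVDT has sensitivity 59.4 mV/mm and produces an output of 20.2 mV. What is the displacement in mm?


Displacement = Vout / sensitivity.
d = 20.2 / 59.4
d = 0.34 mm

0.34 mm


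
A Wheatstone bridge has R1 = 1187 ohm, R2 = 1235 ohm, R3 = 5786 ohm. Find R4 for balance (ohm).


At balance: R1*R4 = R2*R3, so R4 = R2*R3/R1.
R4 = 1235 * 5786 / 1187
R4 = 7145710 / 1187
R4 = 6019.97 ohm

6019.97 ohm


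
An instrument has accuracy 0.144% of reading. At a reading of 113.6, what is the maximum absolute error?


Absolute error = (accuracy% / 100) * reading.
Error = (0.144 / 100) * 113.6
Error = 0.00144 * 113.6
Error = 0.1636

0.1636


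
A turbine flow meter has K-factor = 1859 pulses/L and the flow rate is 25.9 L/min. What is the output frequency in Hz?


Frequency = K * Q / 60 (converting L/min to L/s).
f = 1859 * 25.9 / 60
f = 48148.1 / 60
f = 802.47 Hz

802.47 Hz


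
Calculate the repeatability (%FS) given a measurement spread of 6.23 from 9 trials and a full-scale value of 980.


Repeatability = (spread / full scale) * 100%.
R = (6.23 / 980) * 100
R = 0.636 %FS

0.636 %FS


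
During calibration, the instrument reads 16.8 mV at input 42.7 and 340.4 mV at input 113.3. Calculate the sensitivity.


Sensitivity = (y2 - y1) / (x2 - x1).
S = (340.4 - 16.8) / (113.3 - 42.7)
S = 323.6 / 70.6
S = 4.5836 mV/unit

4.5836 mV/unit


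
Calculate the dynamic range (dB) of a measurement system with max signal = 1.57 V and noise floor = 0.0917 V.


Dynamic range = 20 * log10(Vmax / Vnoise).
DR = 20 * log10(1.57 / 0.0917)
DR = 20 * log10(17.12)
DR = 24.67 dB

24.67 dB


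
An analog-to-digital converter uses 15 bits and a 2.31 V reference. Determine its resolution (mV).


The resolution (LSB) of an ADC is Vref / 2^n.
LSB = 2.31 / 2^15
LSB = 2.31 / 32768
LSB = 7.05e-05 V = 0.07049561 mV

0.07049561 mV


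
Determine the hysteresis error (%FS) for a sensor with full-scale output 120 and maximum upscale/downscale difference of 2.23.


Hysteresis = (max difference / full scale) * 100%.
H = (2.23 / 120) * 100
H = 1.858 %FS

1.858 %FS


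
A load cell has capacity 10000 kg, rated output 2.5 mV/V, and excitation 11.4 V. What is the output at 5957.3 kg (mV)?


Vout = rated_output * Vex * (load / capacity).
Vout = 2.5 * 11.4 * (5957.3 / 10000)
Vout = 2.5 * 11.4 * 0.59573
Vout = 16.978 mV

16.978 mV


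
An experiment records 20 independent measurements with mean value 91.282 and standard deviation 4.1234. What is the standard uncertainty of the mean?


The standard uncertainty for Type A evaluation is u = s / sqrt(n).
u = 4.1234 / sqrt(20)
u = 4.1234 / 4.4721
u = 0.922

0.922


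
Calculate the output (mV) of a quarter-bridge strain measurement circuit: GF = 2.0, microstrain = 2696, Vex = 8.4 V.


Quarter bridge output: Vout = (GF * epsilon * Vex) / 4.
Vout = (2.0 * 2696e-6 * 8.4) / 4
Vout = 0.0452928 / 4 V
Vout = 0.0113232 V = 11.3232 mV

11.3232 mV


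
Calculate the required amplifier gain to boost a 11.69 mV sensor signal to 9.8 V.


Gain = Vout / Vin (converting to same units).
G = 9.8 V / 11.69 mV
G = 9800.0 mV / 11.69 mV
G = 838.32

838.32


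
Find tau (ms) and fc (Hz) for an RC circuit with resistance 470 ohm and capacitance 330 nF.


Time constant: tau = R * C.
tau = 470 * 3.30e-07 = 0.0001551 s
tau = 0.1551 ms
Cutoff frequency: fc = 1 / (2*pi*R*C).
fc = 1 / (2*pi*0.0001551) = 1026.14 Hz

tau = 0.1551 ms, fc = 1026.14 Hz


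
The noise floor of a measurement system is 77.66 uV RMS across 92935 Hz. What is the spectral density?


Noise spectral density = Vrms / sqrt(BW).
NSD = 77.66 / sqrt(92935)
NSD = 77.66 / 304.8524
NSD = 0.2547 uV/sqrt(Hz)

0.2547 uV/sqrt(Hz)


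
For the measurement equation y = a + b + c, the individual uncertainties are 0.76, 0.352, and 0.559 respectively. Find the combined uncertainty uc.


For a sum of independent quantities, uc = sqrt(u1^2 + u2^2 + u3^2).
uc = sqrt(0.76^2 + 0.352^2 + 0.559^2)
uc = sqrt(0.5776 + 0.123904 + 0.312481)
uc = 1.007

1.007


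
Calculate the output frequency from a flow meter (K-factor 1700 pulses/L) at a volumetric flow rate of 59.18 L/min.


Frequency = K * Q / 60 (converting L/min to L/s).
f = 1700 * 59.18 / 60
f = 100606.0 / 60
f = 1676.77 Hz

1676.77 Hz


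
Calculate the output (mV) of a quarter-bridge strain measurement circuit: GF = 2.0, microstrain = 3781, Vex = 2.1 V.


Quarter bridge output: Vout = (GF * epsilon * Vex) / 4.
Vout = (2.0 * 3781e-6 * 2.1) / 4
Vout = 0.0158802 / 4 V
Vout = 0.00397005 V = 3.9701 mV

3.9701 mV


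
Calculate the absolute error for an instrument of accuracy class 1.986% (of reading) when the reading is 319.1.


Absolute error = (accuracy% / 100) * reading.
Error = (1.986 / 100) * 319.1
Error = 0.01986 * 319.1
Error = 6.3373

6.3373


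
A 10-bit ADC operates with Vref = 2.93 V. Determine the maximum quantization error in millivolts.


The maximum quantization error is +/- LSB/2.
LSB = Vref / 2^n = 2.93 / 1024 = 0.00286133 V
Max error = LSB / 2 = 0.00286133 / 2 = 0.00143066 V
Max error = 1.4307 mV

1.4307 mV


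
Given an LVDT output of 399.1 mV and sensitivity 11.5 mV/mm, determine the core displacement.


Displacement = Vout / sensitivity.
d = 399.1 / 11.5
d = 34.704 mm

34.704 mm


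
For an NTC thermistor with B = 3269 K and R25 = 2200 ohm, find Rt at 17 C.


NTC thermistor equation: Rt = R25 * exp(B * (1/T - 1/T25)).
T in Kelvin: 290.15 K, T25 = 298.15 K
1/T - 1/T25 = 1/290.15 - 1/298.15 = 9.248e-05
B * (1/T - 1/T25) = 3269 * 9.248e-05 = 0.3023
Rt = 2200 * exp(0.3023) = 2976.5 ohm

2976.5 ohm


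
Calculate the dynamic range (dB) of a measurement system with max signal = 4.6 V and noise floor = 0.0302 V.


Dynamic range = 20 * log10(Vmax / Vnoise).
DR = 20 * log10(4.6 / 0.0302)
DR = 20 * log10(152.32)
DR = 43.66 dB

43.66 dB


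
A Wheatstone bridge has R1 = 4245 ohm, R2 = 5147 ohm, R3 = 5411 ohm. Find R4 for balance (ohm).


At balance: R1*R4 = R2*R3, so R4 = R2*R3/R1.
R4 = 5147 * 5411 / 4245
R4 = 27850417 / 4245
R4 = 6560.76 ohm

6560.76 ohm


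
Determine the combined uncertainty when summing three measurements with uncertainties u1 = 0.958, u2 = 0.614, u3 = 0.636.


For a sum of independent quantities, uc = sqrt(u1^2 + u2^2 + u3^2).
uc = sqrt(0.958^2 + 0.614^2 + 0.636^2)
uc = sqrt(0.917764 + 0.376996 + 0.404496)
uc = 1.3036

1.3036


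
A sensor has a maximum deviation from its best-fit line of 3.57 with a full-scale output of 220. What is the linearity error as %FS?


Linearity error = (max deviation / full scale) * 100%.
Linearity = (3.57 / 220) * 100
Linearity = 1.623 %FS

1.623 %FS


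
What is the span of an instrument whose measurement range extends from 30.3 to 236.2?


Span = upper range - lower range.
Span = 236.2 - (30.3)
Span = 205.9

205.9


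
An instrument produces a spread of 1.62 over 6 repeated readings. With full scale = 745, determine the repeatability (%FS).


Repeatability = (spread / full scale) * 100%.
R = (1.62 / 745) * 100
R = 0.217 %FS

0.217 %FS


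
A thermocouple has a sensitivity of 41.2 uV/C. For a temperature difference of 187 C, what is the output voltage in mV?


The thermocouple output V = sensitivity * dT.
V = 41.2 uV/C * 187 C
V = 7704.4 uV
V = 7.704 mV

7.704 mV


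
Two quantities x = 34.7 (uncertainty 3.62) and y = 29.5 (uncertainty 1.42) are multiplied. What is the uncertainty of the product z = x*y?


For a product z = x*y, the relative uncertainty is:
uz/z = sqrt((ux/x)^2 + (uy/y)^2)
Relative uncertainties: ux/x = 3.62/34.7 = 0.104323
uy/y = 1.42/29.5 = 0.048136
z = 34.7 * 29.5 = 1023.7
uz = 1023.7 * sqrt(0.104323^2 + 0.048136^2) = 117.61

117.61


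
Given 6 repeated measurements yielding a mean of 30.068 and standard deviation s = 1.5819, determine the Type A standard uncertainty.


The standard uncertainty for Type A evaluation is u = s / sqrt(n).
u = 1.5819 / sqrt(6)
u = 1.5819 / 2.4495
u = 0.6458

0.6458


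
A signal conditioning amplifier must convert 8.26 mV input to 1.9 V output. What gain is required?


Gain = Vout / Vin (converting to same units).
G = 1.9 V / 8.26 mV
G = 1900.0 mV / 8.26 mV
G = 230.02

230.02


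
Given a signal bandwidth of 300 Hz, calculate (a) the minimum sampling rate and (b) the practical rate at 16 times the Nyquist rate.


By Nyquist theorem, fs_min = 2 * fmax.
fs_min = 2 * 300 = 600 Hz
Practical rate = 16 * fs_min = 16 * 600 = 9600 Hz

fs_min = 600 Hz, fs_practical = 9600 Hz


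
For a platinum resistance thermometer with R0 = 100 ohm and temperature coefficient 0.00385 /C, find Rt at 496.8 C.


The RTD equation: Rt = R0 * (1 + alpha * T).
Rt = 100 * (1 + 0.00385 * 496.8)
Rt = 100 * (1 + 1.91268)
Rt = 100 * 2.91268
Rt = 291.268 ohm

291.268 ohm


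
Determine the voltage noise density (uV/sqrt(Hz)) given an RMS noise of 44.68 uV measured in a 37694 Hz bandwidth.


Noise spectral density = Vrms / sqrt(BW).
NSD = 44.68 / sqrt(37694)
NSD = 44.68 / 194.1494
NSD = 0.2301 uV/sqrt(Hz)

0.2301 uV/sqrt(Hz)


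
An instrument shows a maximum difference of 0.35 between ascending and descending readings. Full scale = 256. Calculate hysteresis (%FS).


Hysteresis = (max difference / full scale) * 100%.
H = (0.35 / 256) * 100
H = 0.137 %FS

0.137 %FS


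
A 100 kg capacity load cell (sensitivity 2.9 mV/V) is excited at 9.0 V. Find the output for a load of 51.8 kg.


Vout = rated_output * Vex * (load / capacity).
Vout = 2.9 * 9.0 * (51.8 / 100)
Vout = 2.9 * 9.0 * 0.518
Vout = 13.52 mV

13.52 mV


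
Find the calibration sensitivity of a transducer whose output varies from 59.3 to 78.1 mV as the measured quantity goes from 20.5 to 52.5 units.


Sensitivity = (y2 - y1) / (x2 - x1).
S = (78.1 - 59.3) / (52.5 - 20.5)
S = 18.8 / 32.0
S = 0.5875 mV/unit

0.5875 mV/unit


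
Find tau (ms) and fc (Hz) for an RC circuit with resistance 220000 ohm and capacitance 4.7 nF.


Time constant: tau = R * C.
tau = 220000 * 4.70e-09 = 0.001034 s
tau = 1.034 ms
Cutoff frequency: fc = 1 / (2*pi*R*C).
fc = 1 / (2*pi*0.001034) = 153.92 Hz

tau = 1.034 ms, fc = 153.92 Hz


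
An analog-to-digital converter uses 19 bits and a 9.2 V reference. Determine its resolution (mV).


The resolution (LSB) of an ADC is Vref / 2^n.
LSB = 9.2 / 2^19
LSB = 9.2 / 524288
LSB = 1.755e-05 V = 0.01754761 mV

0.01754761 mV


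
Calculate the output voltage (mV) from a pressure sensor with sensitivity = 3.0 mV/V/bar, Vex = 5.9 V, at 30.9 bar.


Output = sensitivity * Vex * P.
Vout = 3.0 * 5.9 * 30.9
Vout = 17.7 * 30.9
Vout = 546.93 mV

546.93 mV


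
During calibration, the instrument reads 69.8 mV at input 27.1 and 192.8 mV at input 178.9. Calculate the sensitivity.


Sensitivity = (y2 - y1) / (x2 - x1).
S = (192.8 - 69.8) / (178.9 - 27.1)
S = 123.0 / 151.8
S = 0.8103 mV/unit

0.8103 mV/unit


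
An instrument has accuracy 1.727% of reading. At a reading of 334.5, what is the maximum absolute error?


Absolute error = (accuracy% / 100) * reading.
Error = (1.727 / 100) * 334.5
Error = 0.01727 * 334.5
Error = 5.7768

5.7768


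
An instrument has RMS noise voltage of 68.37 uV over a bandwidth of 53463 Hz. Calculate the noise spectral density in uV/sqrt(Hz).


Noise spectral density = Vrms / sqrt(BW).
NSD = 68.37 / sqrt(53463)
NSD = 68.37 / 231.2207
NSD = 0.2957 uV/sqrt(Hz)

0.2957 uV/sqrt(Hz)


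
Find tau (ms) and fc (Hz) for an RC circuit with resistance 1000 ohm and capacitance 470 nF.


Time constant: tau = R * C.
tau = 1000 * 4.70e-07 = 0.00047 s
tau = 0.47 ms
Cutoff frequency: fc = 1 / (2*pi*R*C).
fc = 1 / (2*pi*0.00047) = 338.63 Hz

tau = 0.47 ms, fc = 338.63 Hz


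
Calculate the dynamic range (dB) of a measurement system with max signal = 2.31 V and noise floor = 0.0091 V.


Dynamic range = 20 * log10(Vmax / Vnoise).
DR = 20 * log10(2.31 / 0.0091)
DR = 20 * log10(253.85)
DR = 48.09 dB

48.09 dB


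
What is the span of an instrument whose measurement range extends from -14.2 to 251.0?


Span = upper range - lower range.
Span = 251.0 - (-14.2)
Span = 265.2

265.2


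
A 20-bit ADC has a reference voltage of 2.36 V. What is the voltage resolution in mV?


The resolution (LSB) of an ADC is Vref / 2^n.
LSB = 2.36 / 2^20
LSB = 2.36 / 1048576
LSB = 2.25e-06 V = 0.00225067 mV

0.00225067 mV


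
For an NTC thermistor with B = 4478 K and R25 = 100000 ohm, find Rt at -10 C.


NTC thermistor equation: Rt = R25 * exp(B * (1/T - 1/T25)).
T in Kelvin: 263.15 K, T25 = 298.15 K
1/T - 1/T25 = 1/263.15 - 1/298.15 = 0.0004461
B * (1/T - 1/T25) = 4478 * 0.0004461 = 1.9976
Rt = 100000 * exp(1.9976) = 737152.7 ohm

737152.7 ohm


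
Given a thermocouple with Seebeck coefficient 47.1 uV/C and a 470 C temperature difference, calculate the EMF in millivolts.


The thermocouple output V = sensitivity * dT.
V = 47.1 uV/C * 470 C
V = 22137.0 uV
V = 22.137 mV

22.137 mV


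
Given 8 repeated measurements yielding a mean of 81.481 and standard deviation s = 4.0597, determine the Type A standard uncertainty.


The standard uncertainty for Type A evaluation is u = s / sqrt(n).
u = 4.0597 / sqrt(8)
u = 4.0597 / 2.8284
u = 1.4353

1.4353


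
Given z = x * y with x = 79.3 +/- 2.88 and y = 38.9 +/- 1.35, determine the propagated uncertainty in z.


For a product z = x*y, the relative uncertainty is:
uz/z = sqrt((ux/x)^2 + (uy/y)^2)
Relative uncertainties: ux/x = 2.88/79.3 = 0.036318
uy/y = 1.35/38.9 = 0.034704
z = 79.3 * 38.9 = 3084.8
uz = 3084.8 * sqrt(0.036318^2 + 0.034704^2) = 154.958

154.958


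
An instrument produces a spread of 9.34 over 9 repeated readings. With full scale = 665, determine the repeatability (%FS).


Repeatability = (spread / full scale) * 100%.
R = (9.34 / 665) * 100
R = 1.405 %FS

1.405 %FS


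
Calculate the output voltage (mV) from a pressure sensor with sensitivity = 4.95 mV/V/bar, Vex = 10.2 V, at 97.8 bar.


Output = sensitivity * Vex * P.
Vout = 4.95 * 10.2 * 97.8
Vout = 50.49 * 97.8
Vout = 4937.92 mV

4937.92 mV


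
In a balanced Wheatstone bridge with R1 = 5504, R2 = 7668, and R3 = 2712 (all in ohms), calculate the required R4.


At balance: R1*R4 = R2*R3, so R4 = R2*R3/R1.
R4 = 7668 * 2712 / 5504
R4 = 20795616 / 5504
R4 = 3778.27 ohm

3778.27 ohm


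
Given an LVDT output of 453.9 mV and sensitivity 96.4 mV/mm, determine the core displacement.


Displacement = Vout / sensitivity.
d = 453.9 / 96.4
d = 4.709 mm

4.709 mm


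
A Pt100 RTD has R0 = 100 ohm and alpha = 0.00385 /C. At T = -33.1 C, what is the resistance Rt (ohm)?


The RTD equation: Rt = R0 * (1 + alpha * T).
Rt = 100 * (1 + 0.00385 * -33.1)
Rt = 100 * (1 + -0.127435)
Rt = 100 * 0.872565
Rt = 87.257 ohm

87.257 ohm


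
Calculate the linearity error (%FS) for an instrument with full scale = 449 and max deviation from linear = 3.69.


Linearity error = (max deviation / full scale) * 100%.
Linearity = (3.69 / 449) * 100
Linearity = 0.822 %FS

0.822 %FS


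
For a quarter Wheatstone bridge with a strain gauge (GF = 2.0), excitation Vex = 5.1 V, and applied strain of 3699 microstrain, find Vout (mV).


Quarter bridge output: Vout = (GF * epsilon * Vex) / 4.
Vout = (2.0 * 3699e-6 * 5.1) / 4
Vout = 0.0377298 / 4 V
Vout = 0.00943245 V = 9.4324 mV

9.4324 mV


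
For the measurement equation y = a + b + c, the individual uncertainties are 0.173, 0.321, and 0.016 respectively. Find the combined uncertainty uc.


For a sum of independent quantities, uc = sqrt(u1^2 + u2^2 + u3^2).
uc = sqrt(0.173^2 + 0.321^2 + 0.016^2)
uc = sqrt(0.029929 + 0.103041 + 0.000256)
uc = 0.365

0.365


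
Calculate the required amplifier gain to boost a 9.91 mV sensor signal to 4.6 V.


Gain = Vout / Vin (converting to same units).
G = 4.6 V / 9.91 mV
G = 4600.0 mV / 9.91 mV
G = 464.18

464.18


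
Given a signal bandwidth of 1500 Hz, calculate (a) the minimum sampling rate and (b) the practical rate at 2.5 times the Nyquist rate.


By Nyquist theorem, fs_min = 2 * fmax.
fs_min = 2 * 1500 = 3000 Hz
Practical rate = 2.5 * fs_min = 2.5 * 3000 = 7500 Hz

fs_min = 3000 Hz, fs_practical = 7500 Hz


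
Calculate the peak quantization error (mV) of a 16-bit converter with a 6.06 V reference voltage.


The maximum quantization error is +/- LSB/2.
LSB = Vref / 2^n = 6.06 / 65536 = 9.247e-05 V
Max error = LSB / 2 = 9.247e-05 / 2 = 4.623e-05 V
Max error = 0.0462 mV

0.0462 mV


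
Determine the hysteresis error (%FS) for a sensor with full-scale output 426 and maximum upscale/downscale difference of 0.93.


Hysteresis = (max difference / full scale) * 100%.
H = (0.93 / 426) * 100
H = 0.218 %FS

0.218 %FS


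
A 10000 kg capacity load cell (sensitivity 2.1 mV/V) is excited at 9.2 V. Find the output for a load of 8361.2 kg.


Vout = rated_output * Vex * (load / capacity).
Vout = 2.1 * 9.2 * (8361.2 / 10000)
Vout = 2.1 * 9.2 * 0.83612
Vout = 16.154 mV

16.154 mV


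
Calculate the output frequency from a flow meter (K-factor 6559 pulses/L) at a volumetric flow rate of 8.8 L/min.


Frequency = K * Q / 60 (converting L/min to L/s).
f = 6559 * 8.8 / 60
f = 57719.2 / 60
f = 961.99 Hz

961.99 Hz


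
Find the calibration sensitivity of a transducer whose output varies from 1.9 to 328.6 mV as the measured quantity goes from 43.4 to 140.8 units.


Sensitivity = (y2 - y1) / (x2 - x1).
S = (328.6 - 1.9) / (140.8 - 43.4)
S = 326.7 / 97.4
S = 3.3542 mV/unit

3.3542 mV/unit


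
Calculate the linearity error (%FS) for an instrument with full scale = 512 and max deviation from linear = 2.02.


Linearity error = (max deviation / full scale) * 100%.
Linearity = (2.02 / 512) * 100
Linearity = 0.395 %FS

0.395 %FS


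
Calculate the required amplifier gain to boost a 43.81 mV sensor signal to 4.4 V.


Gain = Vout / Vin (converting to same units).
G = 4.4 V / 43.81 mV
G = 4400.0 mV / 43.81 mV
G = 100.43

100.43


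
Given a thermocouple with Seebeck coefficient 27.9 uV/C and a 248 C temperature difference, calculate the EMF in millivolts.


The thermocouple output V = sensitivity * dT.
V = 27.9 uV/C * 248 C
V = 6919.2 uV
V = 6.919 mV

6.919 mV


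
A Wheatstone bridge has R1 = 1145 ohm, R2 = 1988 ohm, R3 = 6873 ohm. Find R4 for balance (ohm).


At balance: R1*R4 = R2*R3, so R4 = R2*R3/R1.
R4 = 1988 * 6873 / 1145
R4 = 13663524 / 1145
R4 = 11933.21 ohm

11933.21 ohm


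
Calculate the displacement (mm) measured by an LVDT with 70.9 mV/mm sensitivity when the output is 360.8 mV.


Displacement = Vout / sensitivity.
d = 360.8 / 70.9
d = 5.089 mm

5.089 mm


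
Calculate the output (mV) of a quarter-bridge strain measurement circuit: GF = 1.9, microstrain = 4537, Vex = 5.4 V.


Quarter bridge output: Vout = (GF * epsilon * Vex) / 4.
Vout = (1.9 * 4537e-6 * 5.4) / 4
Vout = 0.04654962 / 4 V
Vout = 0.0116374 V = 11.6374 mV

11.6374 mV


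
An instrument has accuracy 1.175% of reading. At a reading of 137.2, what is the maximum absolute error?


Absolute error = (accuracy% / 100) * reading.
Error = (1.175 / 100) * 137.2
Error = 0.01175 * 137.2
Error = 1.6121

1.6121


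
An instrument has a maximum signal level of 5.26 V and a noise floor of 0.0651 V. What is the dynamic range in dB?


Dynamic range = 20 * log10(Vmax / Vnoise).
DR = 20 * log10(5.26 / 0.0651)
DR = 20 * log10(80.8)
DR = 38.15 dB

38.15 dB


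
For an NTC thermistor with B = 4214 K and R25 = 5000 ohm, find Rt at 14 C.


NTC thermistor equation: Rt = R25 * exp(B * (1/T - 1/T25)).
T in Kelvin: 287.15 K, T25 = 298.15 K
1/T - 1/T25 = 1/287.15 - 1/298.15 = 0.00012848
B * (1/T - 1/T25) = 4214 * 0.00012848 = 0.5414
Rt = 5000 * exp(0.5414) = 8592.3 ohm

8592.3 ohm


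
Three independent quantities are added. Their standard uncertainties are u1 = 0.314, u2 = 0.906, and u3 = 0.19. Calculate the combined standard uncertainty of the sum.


For a sum of independent quantities, uc = sqrt(u1^2 + u2^2 + u3^2).
uc = sqrt(0.314^2 + 0.906^2 + 0.19^2)
uc = sqrt(0.098596 + 0.820836 + 0.0361)
uc = 0.9775

0.9775
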